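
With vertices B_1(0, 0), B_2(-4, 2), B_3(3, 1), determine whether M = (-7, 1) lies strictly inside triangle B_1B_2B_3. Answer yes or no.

no

Barycentric coordinates of M: (1, 1, -1).
The three coordinates are positive, positive, negative; a point is interior exactly when all three are positive.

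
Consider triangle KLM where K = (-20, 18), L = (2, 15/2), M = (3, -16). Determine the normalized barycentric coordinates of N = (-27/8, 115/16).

Signed area of the reference triangle: [KLM] = ½·((-20)·(15/2−(-16)) + 2·(-16−18) + 3·(18−(15/2))) = ½·(-470 − 68 + 63/2) = -1013/4.
[NLM] = ½·((-27/8)·(15/2−(-16)) + 2·(-16−(115/16)) + 3·(115/16−(15/2))) = ½·(-1269/16 − 371/8 − 15/16) = -1013/16, so the K-coordinate is (-1013/16)/(-1013/4) = 1/4.
[KNM] = ½·((-20)·(115/16−(-16)) + (-27/8)·(-16−18) + 3·(18−(115/16))) = ½·(-1855/4 + 459/4 + 519/16) = -5065/32, so the L-coordinate is 5/8.
[KLN] = ½·((-20)·(15/2−(115/16)) + 2·(115/16−18) + (-27/8)·(18−(15/2))) = ½·(-25/4 − 173/8 − 567/16) = -1013/32, so the M-coordinate is 1/8.

(1/4, 5/8, 1/8)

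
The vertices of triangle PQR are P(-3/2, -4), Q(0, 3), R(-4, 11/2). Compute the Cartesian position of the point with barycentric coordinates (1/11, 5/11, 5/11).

(-43/22, 7/2)

S = (1/11)·P + (5/11)·Q + (5/11)·R.
x-coordinate: (1/11)·(-3/2) + (5/11)·0 + (5/11)·(-4) = -43/22.
y-coordinate: (1/11)·(-4) + (5/11)·3 + (5/11)·(11/2) = 7/2.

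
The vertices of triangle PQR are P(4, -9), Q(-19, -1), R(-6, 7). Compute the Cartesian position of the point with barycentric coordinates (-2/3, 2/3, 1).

S = (-2/3)·P + (2/3)·Q + 1·R.
x-coordinate: (-2/3)·4 + (2/3)·(-19) + 1·(-6) = -64/3.
y-coordinate: (-2/3)·(-9) + (2/3)·(-1) + 1·7 = 37/3.

(-64/3, 37/3)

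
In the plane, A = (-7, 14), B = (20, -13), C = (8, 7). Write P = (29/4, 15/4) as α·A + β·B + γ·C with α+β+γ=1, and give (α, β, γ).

(1/4, 1/4, 1/2)

Signed area of the reference triangle: [ABC] = ½·((-7)·(-13−7) + 20·(7−14) + 8·(14−(-13))) = ½·(140 − 140 + 216) = 108.
[PBC] = ½·((29/4)·(-13−7) + 20·(7−(15/4)) + 8·(15/4−(-13))) = ½·(-145 + 65 + 134) = 27, so the A-coordinate is 27/108 = 1/4.
[APC] = ½·((-7)·(15/4−7) + (29/4)·(7−14) + 8·(14−(15/4))) = ½·(91/4 − 203/4 + 82) = 27, so the B-coordinate is 1/4.
[ABP] = ½·((-7)·(-13−(15/4)) + 20·(15/4−14) + (29/4)·(14−(-13))) = ½·(469/4 − 205 + 783/4) = 54, so the C-coordinate is 1/2.
Check: 1/4 + 1/4 + 1/2 = 1.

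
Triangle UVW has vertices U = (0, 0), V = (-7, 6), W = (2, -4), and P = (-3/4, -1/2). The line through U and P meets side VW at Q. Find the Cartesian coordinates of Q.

Barycentric coordinates of P with respect to UVW: (1/4, 1/4, 1/2).
On side VW the U-coordinate is zero; dropping P's U-weight 1/4 and renormalizing the remaining 1/4 : 1/2 gives weights 1/3, 2/3 on V, W.
Q = (1/3)·(-7, 6) + (2/3)·(2, -4) = (-1, -2/3).

(-1, -2/3)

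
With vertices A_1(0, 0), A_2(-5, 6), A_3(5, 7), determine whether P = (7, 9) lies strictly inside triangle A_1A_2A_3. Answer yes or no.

Barycentric coordinates of P: (-18/65, -4/65, 87/65).
The three coordinates are negative, negative, positive; a point is interior exactly when all three are positive.

no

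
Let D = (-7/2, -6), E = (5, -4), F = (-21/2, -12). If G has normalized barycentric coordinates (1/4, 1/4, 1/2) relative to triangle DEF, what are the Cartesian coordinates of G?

(-39/8, -17/2)

G = (1/4)·D + (1/4)·E + (1/2)·F.
x-coordinate: (1/4)·(-7/2) + (1/4)·5 + (1/2)·(-21/2) = -39/8.
y-coordinate: (1/4)·(-6) + (1/4)·(-4) + (1/2)·(-12) = -17/2.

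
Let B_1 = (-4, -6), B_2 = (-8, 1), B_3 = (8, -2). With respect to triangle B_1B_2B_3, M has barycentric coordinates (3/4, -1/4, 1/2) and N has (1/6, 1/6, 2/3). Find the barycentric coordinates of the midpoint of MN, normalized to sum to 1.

(11/24, -1/24, 7/12)

Since both coordinate triples sum to 1, the midpoint's barycentrics are the componentwise average.
(3/4+1/6)/2 = 11/24; similarly -1/24 and 7/12.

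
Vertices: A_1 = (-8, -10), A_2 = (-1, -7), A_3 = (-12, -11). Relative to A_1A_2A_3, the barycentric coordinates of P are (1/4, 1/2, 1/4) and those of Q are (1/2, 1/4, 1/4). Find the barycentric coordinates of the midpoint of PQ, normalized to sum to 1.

Since both coordinate triples sum to 1, the midpoint's barycentrics are the componentwise average.
(1/4+1/2)/2 = 3/8; similarly 3/8 and 1/4.

(3/8, 3/8, 1/4)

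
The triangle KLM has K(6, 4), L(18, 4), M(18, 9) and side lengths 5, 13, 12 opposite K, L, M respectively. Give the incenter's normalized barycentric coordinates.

The incenter has barycentric coordinates proportional to the opposite side lengths: (5 : 13 : 12).
Normalizing by 5+13+12 = 30 gives (1/6, 13/30, 2/5).

(1/6, 13/30, 2/5)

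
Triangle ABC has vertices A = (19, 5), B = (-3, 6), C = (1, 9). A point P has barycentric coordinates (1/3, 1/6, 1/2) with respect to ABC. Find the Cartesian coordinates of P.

P = (1/3)·A + (1/6)·B + (1/2)·C.
x-coordinate: (1/3)·19 + (1/6)·(-3) + (1/2)·1 = 19/3.
y-coordinate: (1/3)·5 + (1/6)·6 + (1/2)·9 = 43/6.

(19/3, 43/6)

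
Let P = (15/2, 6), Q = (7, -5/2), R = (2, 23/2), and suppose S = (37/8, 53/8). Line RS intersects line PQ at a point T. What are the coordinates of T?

(29/4, 7/4)

Barycentric coordinates of S with respect to PQR: (1/4, 1/4, 1/2).
On side PQ the R-coordinate is zero; dropping S's R-weight 1/2 and renormalizing the remaining 1/4 : 1/4 gives weights 1/2, 1/2 on P, Q.
T = (1/2)·(15/2, 6) + (1/2)·(7, -5/2) = (29/4, 7/4).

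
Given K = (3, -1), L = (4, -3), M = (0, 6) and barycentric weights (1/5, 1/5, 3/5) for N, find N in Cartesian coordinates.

N = (1/5)·K + (1/5)·L + (3/5)·M.
x-coordinate: (1/5)·3 + (1/5)·4 + (3/5)·0 = 7/5.
y-coordinate: (1/5)·(-1) + (1/5)·(-3) + (3/5)·6 = 14/5.

(7/5, 14/5)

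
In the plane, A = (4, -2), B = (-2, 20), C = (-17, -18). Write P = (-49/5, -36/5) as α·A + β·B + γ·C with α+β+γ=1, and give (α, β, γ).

(1/5, 1/5, 3/5)

Signed area of the reference triangle: [ABC] = ½·(4·(20−(-18)) + (-2)·(-18−(-2)) + (-17)·(-2−20)) = ½·(152 + 32 + 374) = 279.
[PBC] = ½·((-49/5)·(20−(-18)) + (-2)·(-18−(-36/5)) + (-17)·(-36/5−20)) = ½·(-1862/5 + 108/5 + 2312/5) = 279/5, so the A-coordinate is (279/5)/279 = 1/5.
[APC] = ½·(4·(-36/5−(-18)) + (-49/5)·(-18−(-2)) + (-17)·(-2−(-36/5))) = ½·(216/5 + 784/5 − 442/5) = 279/5, so the B-coordinate is 1/5.
[ABP] = ½·(4·(20−(-36/5)) + (-2)·(-36/5−(-2)) + (-49/5)·(-2−20)) = ½·(544/5 + 52/5 + 1078/5) = 837/5, so the C-coordinate is 3/5.
Check: 1/5 + 1/5 + 3/5 = 1.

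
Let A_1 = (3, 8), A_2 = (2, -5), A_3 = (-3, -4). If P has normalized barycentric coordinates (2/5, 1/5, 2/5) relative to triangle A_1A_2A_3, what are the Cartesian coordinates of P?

P = (2/5)·A_1 + (1/5)·A_2 + (2/5)·A_3.
x-coordinate: (2/5)·3 + (1/5)·2 + (2/5)·(-3) = 2/5.
y-coordinate: (2/5)·8 + (1/5)·(-5) + (2/5)·(-4) = 3/5.

(2/5, 3/5)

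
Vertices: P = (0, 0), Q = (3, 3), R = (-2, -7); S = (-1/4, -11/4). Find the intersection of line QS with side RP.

Barycentric coordinates of S with respect to PQR: (1/4, 1/4, 1/2).
On side RP the Q-coordinate is zero; dropping S's Q-weight 1/4 and renormalizing the remaining 1/2 : 1/4 gives weights 2/3, 1/3 on R, P.
T = (2/3)·(-2, -7) + (1/3)·(0, 0) = (-4/3, -14/3).

(-4/3, -14/3)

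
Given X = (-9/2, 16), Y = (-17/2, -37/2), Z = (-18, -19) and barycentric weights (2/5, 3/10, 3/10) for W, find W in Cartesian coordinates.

(-39/4, -97/20)

W = (2/5)·X + (3/10)·Y + (3/10)·Z.
x-coordinate: (2/5)·(-9/2) + (3/10)·(-17/2) + (3/10)·(-18) = -39/4.
y-coordinate: (2/5)·16 + (3/10)·(-37/2) + (3/10)·(-19) = -97/20.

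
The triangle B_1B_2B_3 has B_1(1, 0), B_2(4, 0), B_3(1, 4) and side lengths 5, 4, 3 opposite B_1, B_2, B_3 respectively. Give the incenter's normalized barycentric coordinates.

(5/12, 1/3, 1/4)

The incenter has barycentric coordinates proportional to the opposite side lengths: (5 : 4 : 3).
Normalizing by 5+4+3 = 12 gives (5/12, 1/3, 1/4).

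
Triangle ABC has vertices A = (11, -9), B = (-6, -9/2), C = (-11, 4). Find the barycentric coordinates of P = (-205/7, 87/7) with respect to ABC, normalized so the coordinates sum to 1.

(-13/14, 3/7, 3/2)

Signed area of the reference triangle: [ABC] = ½·(11·(-9/2−4) + (-6)·(4−(-9)) + (-11)·(-9−(-9/2))) = ½·(-187/2 − 78 + 99/2) = -61.
[PBC] = ½·((-205/7)·(-9/2−4) + (-6)·(4−(87/7)) + (-11)·(87/7−(-9/2))) = ½·(3485/14 + 354/7 − 2607/14) = 793/14, so the A-coordinate is (793/14)/(-61) = -13/14.
[APC] = ½·(11·(87/7−4) + (-205/7)·(4−(-9)) + (-11)·(-9−(87/7))) = ½·(649/7 − 2665/7 + 1650/7) = -183/7, so the B-coordinate is 3/7.
[ABP] = ½·(11·(-9/2−(87/7)) + (-6)·(87/7−(-9)) + (-205/7)·(-9−(-9/2))) = ½·(-2607/14 − 900/7 + 1845/14) = -183/2, so the C-coordinate is 3/2.
Check: -13/14 + 3/7 + 3/2 = 1.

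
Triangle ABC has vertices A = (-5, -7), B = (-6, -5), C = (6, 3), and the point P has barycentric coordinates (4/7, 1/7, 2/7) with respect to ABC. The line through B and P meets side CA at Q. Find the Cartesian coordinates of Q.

(-4/3, -11/3)

Line BP meets CA where the B-coordinate vanishes; zeroing P's B-weight and renormalizing leaves C, A-weights 2/7 : 4/7 → (1/3, 2/3).
So Q = (1/3)·C + (2/3)·A = (-4/3, -11/3).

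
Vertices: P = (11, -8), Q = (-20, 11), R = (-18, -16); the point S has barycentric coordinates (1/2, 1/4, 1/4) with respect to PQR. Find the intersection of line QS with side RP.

(4/3, -32/3)

Line QS meets RP where the Q-coordinate vanishes; zeroing S's Q-weight and renormalizing leaves R, P-weights 1/4 : 1/2 → (1/3, 2/3).
So T = (1/3)·R + (2/3)·P = (4/3, -32/3).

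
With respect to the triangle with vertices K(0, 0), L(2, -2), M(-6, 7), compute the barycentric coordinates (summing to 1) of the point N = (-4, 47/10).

Signed area of the reference triangle: [KLM] = ½·(0·(-2−7) + 2·(7−0) + (-6)·(0−(-2))) = ½·(0 + 14 − 12) = 1.
[NLM] = ½·((-4)·(-2−7) + 2·(7−(47/10)) + (-6)·(47/10−(-2))) = ½·(36 + 23/5 − 201/5) = 1/5, so the K-coordinate is (1/5)/1 = 1/5.
[KNM] = ½·(0·(47/10−7) + (-4)·(7−0) + (-6)·(0−(47/10))) = ½·(0 − 28 + 141/5) = 1/10, so the L-coordinate is 1/10.
[KLN] = ½·(0·(-2−(47/10)) + 2·(47/10−0) + (-4)·(0−(-2))) = ½·(0 + 47/5 − 8) = 7/10, so the M-coordinate is 7/10.

(1/5, 1/10, 7/10)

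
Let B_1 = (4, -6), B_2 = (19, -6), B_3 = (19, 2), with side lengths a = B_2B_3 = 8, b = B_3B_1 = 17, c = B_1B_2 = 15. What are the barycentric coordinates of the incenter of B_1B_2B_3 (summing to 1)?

The incenter has barycentric coordinates proportional to the opposite side lengths: (8 : 17 : 15).
Normalizing by 8+17+15 = 40 gives (1/5, 17/40, 3/8).

(1/5, 17/40, 3/8)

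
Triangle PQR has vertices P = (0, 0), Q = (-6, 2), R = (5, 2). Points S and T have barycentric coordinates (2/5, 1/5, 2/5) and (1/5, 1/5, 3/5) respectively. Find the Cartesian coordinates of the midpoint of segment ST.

(13/10, 7/5)

Barycentric coordinates of the midpoint are the average: (3/10, 1/5, 1/2).
Converting: (3/10)·P + (1/5)·Q + (1/2)·R = (13/10, 7/5).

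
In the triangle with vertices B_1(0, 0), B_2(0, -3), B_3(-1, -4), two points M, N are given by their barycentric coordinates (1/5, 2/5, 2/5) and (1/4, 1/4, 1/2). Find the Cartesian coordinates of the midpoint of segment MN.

(-9/20, -111/40)

Barycentric coordinates of the midpoint are the average: (9/40, 13/40, 9/20).
Converting: (9/40)·B_1 + (13/40)·B_2 + (9/20)·B_3 = (-9/20, -111/40).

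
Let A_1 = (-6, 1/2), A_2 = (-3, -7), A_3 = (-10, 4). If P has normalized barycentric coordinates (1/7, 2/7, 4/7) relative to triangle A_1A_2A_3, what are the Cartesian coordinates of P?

(-52/7, 5/14)

P = (1/7)·A_1 + (2/7)·A_2 + (4/7)·A_3.
x-coordinate: (1/7)·(-6) + (2/7)·(-3) + (4/7)·(-10) = -52/7.
y-coordinate: (1/7)·(1/2) + (2/7)·(-7) + (4/7)·4 = 5/14.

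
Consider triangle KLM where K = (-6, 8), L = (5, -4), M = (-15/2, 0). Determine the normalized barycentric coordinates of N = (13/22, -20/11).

(1/11, 7/11, 3/11)

Signed area of the reference triangle: [KLM] = ½·((-6)·(-4−0) + 5·(0−8) + (-15/2)·(8−(-4))) = ½·(24 − 40 − 90) = -53.
[NLM] = ½·((13/22)·(-4−0) + 5·(0−(-20/11)) + (-15/2)·(-20/11−(-4))) = ½·(-26/11 + 100/11 − 180/11) = -53/11, so the K-coordinate is (-53/11)/(-53) = 1/11.
[KNM] = ½·((-6)·(-20/11−0) + (13/22)·(0−8) + (-15/2)·(8−(-20/11))) = ½·(120/11 − 52/11 − 810/11) = -371/11, so the L-coordinate is 7/11.
[KLN] = ½·((-6)·(-4−(-20/11)) + 5·(-20/11−8) + (13/22)·(8−(-4))) = ½·(144/11 − 540/11 + 78/11) = -159/11, so the M-coordinate is 3/11.
Check: 1/11 + 7/11 + 3/11 = 1.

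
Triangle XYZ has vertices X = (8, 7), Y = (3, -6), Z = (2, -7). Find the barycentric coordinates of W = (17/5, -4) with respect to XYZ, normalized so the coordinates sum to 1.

(1/5, 1/5, 3/5)

Signed area of the reference triangle: [XYZ] = ½·(8·(-6−(-7)) + 3·(-7−7) + 2·(7−(-6))) = ½·(8 − 42 + 26) = -4.
[WYZ] = ½·((17/5)·(-6−(-7)) + 3·(-7−(-4)) + 2·(-4−(-6))) = ½·(17/5 − 9 + 4) = -4/5, so the X-coordinate is (-4/5)/(-4) = 1/5.
[XWZ] = ½·(8·(-4−(-7)) + (17/5)·(-7−7) + 2·(7−(-4))) = ½·(24 − 238/5 + 22) = -4/5, so the Y-coordinate is 1/5.
[XYW] = ½·(8·(-6−(-4)) + 3·(-4−7) + (17/5)·(7−(-6))) = ½·(-16 − 33 + 221/5) = -12/5, so the Z-coordinate is 3/5.
Check: 1/5 + 1/5 + 3/5 = 1.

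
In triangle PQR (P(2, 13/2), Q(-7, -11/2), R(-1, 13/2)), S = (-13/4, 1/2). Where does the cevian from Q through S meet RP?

(1/2, 13/2)

Barycentric coordinates of S with respect to PQR: (1/4, 1/2, 1/4).
On side RP the Q-coordinate is zero; dropping S's Q-weight 1/2 and renormalizing the remaining 1/4 : 1/4 gives weights 1/2, 1/2 on R, P.
T = (1/2)·(-1, 13/2) + (1/2)·(2, 13/2) = (1/2, 13/2).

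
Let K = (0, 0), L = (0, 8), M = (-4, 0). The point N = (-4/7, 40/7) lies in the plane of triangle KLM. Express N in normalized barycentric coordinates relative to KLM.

Signed area of the reference triangle: [KLM] = ½·(0·(8−0) + 0·(0−0) + (-4)·(0−8)) = ½·(0 + 0 + 32) = 16.
[NLM] = ½·((-4/7)·(8−0) + 0·(0−(40/7)) + (-4)·(40/7−8)) = ½·(-32/7 + 0 + 64/7) = 16/7, so the K-coordinate is (16/7)/16 = 1/7.
[KNM] = ½·(0·(40/7−0) + (-4/7)·(0−0) + (-4)·(0−(40/7))) = ½·(0 + 0 + 160/7) = 80/7, so the L-coordinate is 5/7.
[KLN] = ½·(0·(8−(40/7)) + 0·(40/7−0) + (-4/7)·(0−8)) = ½·(0 + 0 + 32/7) = 16/7, so the M-coordinate is 1/7.
Check: 1/7 + 5/7 + 1/7 = 1.

(1/7, 5/7, 1/7)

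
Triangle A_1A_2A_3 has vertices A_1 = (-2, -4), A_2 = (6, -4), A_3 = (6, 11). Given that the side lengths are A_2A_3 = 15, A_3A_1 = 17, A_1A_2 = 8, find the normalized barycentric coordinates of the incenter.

The incenter has barycentric coordinates proportional to the opposite side lengths: (15 : 17 : 8).
Normalizing by 15+17+8 = 40 gives (3/8, 17/40, 1/5).

(3/8, 17/40, 1/5)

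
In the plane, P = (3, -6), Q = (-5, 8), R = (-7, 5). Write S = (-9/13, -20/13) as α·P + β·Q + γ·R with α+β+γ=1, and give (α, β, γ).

Signed area of the reference triangle: [PQR] = ½·(3·(8−5) + (-5)·(5−(-6)) + (-7)·(-6−8)) = ½·(9 − 55 + 98) = 26.
[SQR] = ½·((-9/13)·(8−5) + (-5)·(5−(-20/13)) + (-7)·(-20/13−8)) = ½·(-27/13 − 425/13 + 868/13) = 16, so the P-coordinate is 16/26 = 8/13.
[PSR] = ½·(3·(-20/13−5) + (-9/13)·(5−(-6)) + (-7)·(-6−(-20/13))) = ½·(-255/13 − 99/13 + 406/13) = 2, so the Q-coordinate is 1/13.
[PQS] = ½·(3·(8−(-20/13)) + (-5)·(-20/13−(-6)) + (-9/13)·(-6−8)) = ½·(372/13 − 290/13 + 126/13) = 8, so the R-coordinate is 4/13.

(8/13, 1/13, 4/13)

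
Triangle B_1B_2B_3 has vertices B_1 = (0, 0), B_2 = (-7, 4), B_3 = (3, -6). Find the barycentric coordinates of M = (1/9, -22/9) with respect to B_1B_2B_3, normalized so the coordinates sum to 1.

(2/9, 2/9, 5/9)

Signed area of the reference triangle: [B_1B_2B_3] = ½·(0·(4−(-6)) + (-7)·(-6−0) + 3·(0−4)) = ½·(0 + 42 − 12) = 15.
[MB_2B_3] = ½·((1/9)·(4−(-6)) + (-7)·(-6−(-22/9)) + 3·(-22/9−4)) = ½·(10/9 + 224/9 − 58/3) = 10/3, so the B_1-coordinate is (10/3)/15 = 2/9.
[B_1MB_3] = ½·(0·(-22/9−(-6)) + (1/9)·(-6−0) + 3·(0−(-22/9))) = ½·(0 − 2/3 + 22/3) = 10/3, so the B_2-coordinate is 2/9.
[B_1B_2M] = ½·(0·(4−(-22/9)) + (-7)·(-22/9−0) + (1/9)·(0−4)) = ½·(0 + 154/9 − 4/9) = 25/3, so the B_3-coordinate is 5/9.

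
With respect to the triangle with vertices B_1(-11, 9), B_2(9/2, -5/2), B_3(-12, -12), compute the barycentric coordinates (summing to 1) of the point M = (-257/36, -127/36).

Signed area of the reference triangle: [B_1B_2B_3] = ½·((-11)·(-5/2−(-12)) + (9/2)·(-12−9) + (-12)·(9−(-5/2))) = ½·(-209/2 − 189/2 − 138) = -337/2.
[MB_2B_3] = ½·((-257/36)·(-5/2−(-12)) + (9/2)·(-12−(-127/36)) + (-12)·(-127/36−(-5/2))) = ½·(-4883/72 − 305/8 + 37/3) = -1685/36, so the B_1-coordinate is (-1685/36)/(-337/2) = 5/18.
[B_1MB_3] = ½·((-11)·(-127/36−(-12)) + (-257/36)·(-12−9) + (-12)·(9−(-127/36))) = ½·(-3355/36 + 1799/12 − 451/3) = -1685/36, so the B_2-coordinate is 5/18.
[B_1B_2M] = ½·((-11)·(-5/2−(-127/36)) + (9/2)·(-127/36−9) + (-257/36)·(9−(-5/2))) = ½·(-407/36 − 451/8 − 5911/72) = -674/9, so the B_3-coordinate is 4/9.

(5/18, 5/18, 4/9)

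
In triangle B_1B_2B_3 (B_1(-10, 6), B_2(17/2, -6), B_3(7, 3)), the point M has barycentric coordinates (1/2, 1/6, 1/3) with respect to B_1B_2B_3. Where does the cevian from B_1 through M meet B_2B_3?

(15/2, 0)

Line B_1M meets B_2B_3 where the B_1-coordinate vanishes; zeroing M's B_1-weight and renormalizing leaves B_2, B_3-weights 1/6 : 1/3 → (1/3, 2/3).
So N = (1/3)·B_2 + (2/3)·B_3 = (15/2, 0).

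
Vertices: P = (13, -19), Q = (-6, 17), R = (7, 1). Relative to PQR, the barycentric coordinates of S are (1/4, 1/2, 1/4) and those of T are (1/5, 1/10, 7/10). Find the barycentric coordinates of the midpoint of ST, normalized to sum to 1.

Since both coordinate triples sum to 1, the midpoint's barycentrics are the componentwise average.
(1/4+1/5)/2 = 9/40; similarly 3/10 and 19/40.

(9/40, 3/10, 19/40)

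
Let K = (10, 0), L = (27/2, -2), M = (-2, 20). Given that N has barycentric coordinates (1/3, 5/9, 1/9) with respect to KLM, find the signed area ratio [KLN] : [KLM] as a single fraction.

1/9

The signed ratio [KLN]/[KLM] equals the barycentric coordinate of N at vertex M, which is 1/9.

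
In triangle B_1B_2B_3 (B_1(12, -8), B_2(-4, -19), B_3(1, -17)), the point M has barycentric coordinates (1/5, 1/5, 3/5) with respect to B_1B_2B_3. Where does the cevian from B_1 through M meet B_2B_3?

Line B_1M meets B_2B_3 where the B_1-coordinate vanishes; zeroing M's B_1-weight and renormalizing leaves B_2, B_3-weights 1/5 : 3/5 → (1/4, 3/4).
So N = (1/4)·B_2 + (3/4)·B_3 = (-1/4, -35/2).

(-1/4, -35/2)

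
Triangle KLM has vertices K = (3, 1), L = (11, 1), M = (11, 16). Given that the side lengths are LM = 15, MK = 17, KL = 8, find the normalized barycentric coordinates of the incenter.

The incenter has barycentric coordinates proportional to the opposite side lengths: (15 : 17 : 8).
Normalizing by 15+17+8 = 40 gives (3/8, 17/40, 1/5).

(3/8, 17/40, 1/5)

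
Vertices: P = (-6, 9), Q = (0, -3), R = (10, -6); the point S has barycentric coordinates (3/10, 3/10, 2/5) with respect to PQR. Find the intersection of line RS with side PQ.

(-3, 3)

Line RS meets PQ where the R-coordinate vanishes; zeroing S's R-weight and renormalizing leaves P, Q-weights 3/10 : 3/10 → (1/2, 1/2).
So T = (1/2)·P + (1/2)·Q = (-3, 3).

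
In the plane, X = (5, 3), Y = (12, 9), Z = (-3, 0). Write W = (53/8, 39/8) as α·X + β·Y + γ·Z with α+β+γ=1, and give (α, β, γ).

(1/2, 3/8, 1/8)

Signed area of the reference triangle: [XYZ] = ½·(5·(9−0) + 12·(0−3) + (-3)·(3−9)) = ½·(45 − 36 + 18) = 27/2.
[WYZ] = ½·((53/8)·(9−0) + 12·(0−(39/8)) + (-3)·(39/8−9)) = ½·(477/8 − 117/2 + 99/8) = 27/4, so the X-coordinate is (27/4)/(27/2) = 1/2.
[XWZ] = ½·(5·(39/8−0) + (53/8)·(0−3) + (-3)·(3−(39/8))) = ½·(195/8 − 159/8 + 45/8) = 81/16, so the Y-coordinate is 3/8.
[XYW] = ½·(5·(9−(39/8)) + 12·(39/8−3) + (53/8)·(3−9)) = ½·(165/8 + 45/2 − 159/4) = 27/16, so the Z-coordinate is 1/8.
Check: 1/2 + 3/8 + 1/8 = 1.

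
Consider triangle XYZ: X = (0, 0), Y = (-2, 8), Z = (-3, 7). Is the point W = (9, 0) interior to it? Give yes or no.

Barycentric coordinates of W: (19/10, 63/10, -36/5).
The three coordinates are positive, positive, negative; a point is interior exactly when all three are positive.

no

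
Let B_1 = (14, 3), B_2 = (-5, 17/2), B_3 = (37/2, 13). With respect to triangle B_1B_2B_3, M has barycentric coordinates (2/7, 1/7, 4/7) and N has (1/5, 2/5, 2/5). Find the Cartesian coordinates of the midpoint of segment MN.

(386/35, 187/20)

Barycentric coordinates of the midpoint are the average: (17/70, 19/70, 17/35).
Converting: (17/70)·B_1 + (19/70)·B_2 + (17/35)·B_3 = (386/35, 187/20).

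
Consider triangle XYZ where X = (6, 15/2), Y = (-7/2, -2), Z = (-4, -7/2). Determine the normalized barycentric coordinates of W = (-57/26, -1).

Signed area of the reference triangle: [XYZ] = ½·(6·(-2−(-7/2)) + (-7/2)·(-7/2−(15/2)) + (-4)·(15/2−(-2))) = ½·(9 + 77/2 − 38) = 19/4.
[WYZ] = ½·((-57/26)·(-2−(-7/2)) + (-7/2)·(-7/2−(-1)) + (-4)·(-1−(-2))) = ½·(-171/52 + 35/4 − 4) = 19/26, so the X-coordinate is (19/26)/(19/4) = 2/13.
[XWZ] = ½·(6·(-1−(-7/2)) + (-57/26)·(-7/2−(15/2)) + (-4)·(15/2−(-1))) = ½·(15 + 627/26 − 34) = 133/52, so the Y-coordinate is 7/13.
[XYW] = ½·(6·(-2−(-1)) + (-7/2)·(-1−(15/2)) + (-57/26)·(15/2−(-2))) = ½·(-6 + 119/4 − 1083/52) = 19/13, so the Z-coordinate is 4/13.

(2/13, 7/13, 4/13)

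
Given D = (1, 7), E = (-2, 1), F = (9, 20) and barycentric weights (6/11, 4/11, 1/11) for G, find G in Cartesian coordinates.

G = (6/11)·D + (4/11)·E + (1/11)·F.
x-coordinate: (6/11)·1 + (4/11)·(-2) + (1/11)·9 = 7/11.
y-coordinate: (6/11)·7 + (4/11)·1 + (1/11)·20 = 6.

(7/11, 6)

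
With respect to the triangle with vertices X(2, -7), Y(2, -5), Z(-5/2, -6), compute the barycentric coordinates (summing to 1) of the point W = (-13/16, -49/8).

Signed area of the reference triangle: [XYZ] = ½·(2·(-5−(-6)) + 2·(-6−(-7)) + (-5/2)·(-7−(-5))) = ½·(2 + 2 + 5) = 9/2.
[WYZ] = ½·((-13/16)·(-5−(-6)) + 2·(-6−(-49/8)) + (-5/2)·(-49/8−(-5))) = ½·(-13/16 + 1/4 + 45/16) = 9/8, so the X-coordinate is (9/8)/(9/2) = 1/4.
[XWZ] = ½·(2·(-49/8−(-6)) + (-13/16)·(-6−(-7)) + (-5/2)·(-7−(-49/8))) = ½·(-1/4 − 13/16 + 35/16) = 9/16, so the Y-coordinate is 1/8.
[XYW] = ½·(2·(-5−(-49/8)) + 2·(-49/8−(-7)) + (-13/16)·(-7−(-5))) = ½·(9/4 + 7/4 + 13/8) = 45/16, so the Z-coordinate is 5/8.

(1/4, 1/8, 5/8)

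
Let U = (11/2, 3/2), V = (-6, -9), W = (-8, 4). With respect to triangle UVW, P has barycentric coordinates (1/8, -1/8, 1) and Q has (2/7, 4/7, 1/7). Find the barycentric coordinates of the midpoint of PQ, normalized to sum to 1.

(23/112, 25/112, 4/7)

Since both coordinate triples sum to 1, the midpoint's barycentrics are the componentwise average.
(1/8+2/7)/2 = 23/112; similarly 25/112 and 4/7.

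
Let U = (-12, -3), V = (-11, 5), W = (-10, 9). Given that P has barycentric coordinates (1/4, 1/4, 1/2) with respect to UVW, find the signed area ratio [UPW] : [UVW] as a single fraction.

1/4

The signed ratio [UPW]/[UVW] equals the barycentric coordinate of P at vertex V, which is 1/4.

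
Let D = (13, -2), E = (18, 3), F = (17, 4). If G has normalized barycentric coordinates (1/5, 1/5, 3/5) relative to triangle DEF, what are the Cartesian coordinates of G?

(82/5, 13/5)

G = (1/5)·D + (1/5)·E + (3/5)·F.
x-coordinate: (1/5)·13 + (1/5)·18 + (3/5)·17 = 82/5.
y-coordinate: (1/5)·(-2) + (1/5)·3 + (3/5)·4 = 13/5.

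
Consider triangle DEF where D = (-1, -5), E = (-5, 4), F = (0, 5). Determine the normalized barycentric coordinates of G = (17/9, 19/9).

(1/3, -4/9, 10/9)

Signed area of the reference triangle: [DEF] = ½·((-1)·(4−5) + (-5)·(5−(-5)) + 0·(-5−4)) = ½·(1 − 50 + 0) = -49/2.
[GEF] = ½·((17/9)·(4−5) + (-5)·(5−(19/9)) + 0·(19/9−4)) = ½·(-17/9 − 130/9 + 0) = -49/6, so the D-coordinate is (-49/6)/(-49/2) = 1/3.
[DGF] = ½·((-1)·(19/9−5) + (17/9)·(5−(-5)) + 0·(-5−(19/9))) = ½·(26/9 + 170/9 + 0) = 98/9, so the E-coordinate is -4/9.
[DEG] = ½·((-1)·(4−(19/9)) + (-5)·(19/9−(-5)) + (17/9)·(-5−4)) = ½·(-17/9 − 320/9 − 17) = -245/9, so the F-coordinate is 10/9.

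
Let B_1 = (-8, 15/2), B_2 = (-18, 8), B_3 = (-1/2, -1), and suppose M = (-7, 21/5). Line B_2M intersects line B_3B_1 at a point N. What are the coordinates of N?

Barycentric coordinates of M with respect to B_1B_2B_3: (2/5, 1/5, 2/5).
On side B_3B_1 the B_2-coordinate is zero; dropping M's B_2-weight 1/5 and renormalizing the remaining 2/5 : 2/5 gives weights 1/2, 1/2 on B_3, B_1.
N = (1/2)·(-1/2, -1) + (1/2)·(-8, 15/2) = (-17/4, 13/4).

(-17/4, 13/4)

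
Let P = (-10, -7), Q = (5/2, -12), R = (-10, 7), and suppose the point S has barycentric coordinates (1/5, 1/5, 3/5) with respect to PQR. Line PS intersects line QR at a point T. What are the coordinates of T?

Line PS meets QR where the P-coordinate vanishes; zeroing S's P-weight and renormalizing leaves Q, R-weights 1/5 : 3/5 → (1/4, 3/4).
So T = (1/4)·Q + (3/4)·R = (-55/8, 9/4).

(-55/8, 9/4)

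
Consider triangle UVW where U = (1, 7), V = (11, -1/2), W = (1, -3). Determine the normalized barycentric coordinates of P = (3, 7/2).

Signed area of the reference triangle: [UVW] = ½·(1·(-1/2−(-3)) + 11·(-3−7) + 1·(7−(-1/2))) = ½·(5/2 − 110 + 15/2) = -50.
[PVW] = ½·(3·(-1/2−(-3)) + 11·(-3−(7/2)) + 1·(7/2−(-1/2))) = ½·(15/2 − 143/2 + 4) = -30, so the U-coordinate is (-30)/(-50) = 3/5.
[UPW] = ½·(1·(7/2−(-3)) + 3·(-3−7) + 1·(7−(7/2))) = ½·(13/2 − 30 + 7/2) = -10, so the V-coordinate is 1/5.
[UVP] = ½·(1·(-1/2−(7/2)) + 11·(7/2−7) + 3·(7−(-1/2))) = ½·(-4 − 77/2 + 45/2) = -10, so the W-coordinate is 1/5.
Check: 3/5 + 1/5 + 1/5 = 1.

(3/5, 1/5, 1/5)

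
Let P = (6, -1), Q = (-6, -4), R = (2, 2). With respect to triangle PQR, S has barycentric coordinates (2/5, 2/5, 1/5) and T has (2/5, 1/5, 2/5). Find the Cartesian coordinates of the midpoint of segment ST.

(6/5, -1)

Barycentric coordinates of the midpoint are the average: (2/5, 3/10, 3/10).
Converting: (2/5)·P + (3/10)·Q + (3/10)·R = (6/5, -1).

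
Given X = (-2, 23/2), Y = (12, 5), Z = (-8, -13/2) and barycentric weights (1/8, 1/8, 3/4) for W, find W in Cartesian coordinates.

W = (1/8)·X + (1/8)·Y + (3/4)·Z.
x-coordinate: (1/8)·(-2) + (1/8)·12 + (3/4)·(-8) = -19/4.
y-coordinate: (1/8)·(23/2) + (1/8)·5 + (3/4)·(-13/2) = -45/16.

(-19/4, -45/16)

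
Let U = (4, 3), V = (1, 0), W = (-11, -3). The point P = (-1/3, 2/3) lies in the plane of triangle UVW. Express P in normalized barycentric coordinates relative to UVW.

(4/9, 1/3, 2/9)

Signed area of the reference triangle: [UVW] = ½·(4·(0−(-3)) + 1·(-3−3) + (-11)·(3−0)) = ½·(12 − 6 − 33) = -27/2.
[PVW] = ½·((-1/3)·(0−(-3)) + 1·(-3−(2/3)) + (-11)·(2/3−0)) = ½·(-1 − 11/3 − 22/3) = -6, so the U-coordinate is (-6)/(-27/2) = 4/9.
[UPW] = ½·(4·(2/3−(-3)) + (-1/3)·(-3−3) + (-11)·(3−(2/3))) = ½·(44/3 + 2 − 77/3) = -9/2, so the V-coordinate is 1/3.
[UVP] = ½·(4·(0−(2/3)) + 1·(2/3−3) + (-1/3)·(3−0)) = ½·(-8/3 − 7/3 − 1) = -3, so the W-coordinate is 2/9.
Check: 4/9 + 1/3 + 2/9 = 1.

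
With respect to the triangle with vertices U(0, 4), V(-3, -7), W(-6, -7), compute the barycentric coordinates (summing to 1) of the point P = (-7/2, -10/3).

(1/3, 1/6, 1/2)

Signed area of the reference triangle: [UVW] = ½·(0·(-7−(-7)) + (-3)·(-7−4) + (-6)·(4−(-7))) = ½·(0 + 33 − 66) = -33/2.
[PVW] = ½·((-7/2)·(-7−(-7)) + (-3)·(-7−(-10/3)) + (-6)·(-10/3−(-7))) = ½·(0 + 11 − 22) = -11/2, so the U-coordinate is (-11/2)/(-33/2) = 1/3.
[UPW] = ½·(0·(-10/3−(-7)) + (-7/2)·(-7−4) + (-6)·(4−(-10/3))) = ½·(0 + 77/2 − 44) = -11/4, so the V-coordinate is 1/6.
[UVP] = ½·(0·(-7−(-10/3)) + (-3)·(-10/3−4) + (-7/2)·(4−(-7))) = ½·(0 + 22 − 77/2) = -33/4, so the W-coordinate is 1/2.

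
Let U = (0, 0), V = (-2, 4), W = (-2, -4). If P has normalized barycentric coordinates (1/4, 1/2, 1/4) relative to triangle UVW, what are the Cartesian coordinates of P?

P = (1/4)·U + (1/2)·V + (1/4)·W.
x-coordinate: (1/4)·0 + (1/2)·(-2) + (1/4)·(-2) = -3/2.
y-coordinate: (1/4)·0 + (1/2)·4 + (1/4)·(-4) = 1.

(-3/2, 1)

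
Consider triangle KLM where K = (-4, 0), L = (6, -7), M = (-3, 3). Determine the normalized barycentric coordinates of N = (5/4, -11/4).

Signed area of the reference triangle: [KLM] = ½·((-4)·(-7−3) + 6·(3−0) + (-3)·(0−(-7))) = ½·(40 + 18 − 21) = 37/2.
[NLM] = ½·((5/4)·(-7−3) + 6·(3−(-11/4)) + (-3)·(-11/4−(-7))) = ½·(-25/2 + 69/2 − 51/4) = 37/8, so the K-coordinate is (37/8)/(37/2) = 1/4.
[KNM] = ½·((-4)·(-11/4−3) + (5/4)·(3−0) + (-3)·(0−(-11/4))) = ½·(23 + 15/4 − 33/4) = 37/4, so the L-coordinate is 1/2.
[KLN] = ½·((-4)·(-7−(-11/4)) + 6·(-11/4−0) + (5/4)·(0−(-7))) = ½·(17 − 33/2 + 35/4) = 37/8, so the M-coordinate is 1/4.
Check: 1/4 + 1/2 + 1/4 = 1.

(1/4, 1/2, 1/4)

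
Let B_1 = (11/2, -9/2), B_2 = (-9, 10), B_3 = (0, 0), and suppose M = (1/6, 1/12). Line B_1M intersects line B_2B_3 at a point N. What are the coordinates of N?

Barycentric coordinates of M with respect to B_1B_2B_3: (1/6, 1/12, 3/4).
On side B_2B_3 the B_1-coordinate is zero; dropping M's B_1-weight 1/6 and renormalizing the remaining 1/12 : 3/4 gives weights 1/10, 9/10 on B_2, B_3.
N = (1/10)·(-9, 10) + (9/10)·(0, 0) = (-9/10, 1).

(-9/10, 1)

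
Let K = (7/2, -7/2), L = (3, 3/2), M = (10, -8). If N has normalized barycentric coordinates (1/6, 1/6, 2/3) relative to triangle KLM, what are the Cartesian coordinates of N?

N = (1/6)·K + (1/6)·L + (2/3)·M.
x-coordinate: (1/6)·(7/2) + (1/6)·3 + (2/3)·10 = 31/4.
y-coordinate: (1/6)·(-7/2) + (1/6)·(3/2) + (2/3)·(-8) = -17/3.

(31/4, -17/3)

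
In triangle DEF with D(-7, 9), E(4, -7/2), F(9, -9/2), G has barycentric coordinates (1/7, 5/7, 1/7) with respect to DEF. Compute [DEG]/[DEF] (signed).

1/7

The signed ratio [DEG]/[DEF] equals the barycentric coordinate of G at vertex F, which is 1/7.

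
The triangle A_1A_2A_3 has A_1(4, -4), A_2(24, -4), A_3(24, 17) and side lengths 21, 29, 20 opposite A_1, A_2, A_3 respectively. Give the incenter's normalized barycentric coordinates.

The incenter has barycentric coordinates proportional to the opposite side lengths: (21 : 29 : 20).
Normalizing by 21+29+20 = 70 gives (3/10, 29/70, 2/7).

(3/10, 29/70, 2/7)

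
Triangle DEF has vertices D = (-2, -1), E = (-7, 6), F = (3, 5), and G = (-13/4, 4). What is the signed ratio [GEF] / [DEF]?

[DEF] = ½·((-2)·(6−5) + (-7)·(5−(-1)) + 3·(-1−6)) = ½·(-2 − 42 − 21) = -65/2.
[GEF] = ½·((-13/4)·(6−5) + (-7)·(5−4) + 3·(4−6)) = ½·(-13/4 − 7 − 6) = -65/8, so the ratio is (-65/8)/(-65/2) = 1/4.

1/4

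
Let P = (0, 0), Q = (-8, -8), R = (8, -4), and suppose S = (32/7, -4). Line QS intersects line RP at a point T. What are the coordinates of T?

(20/3, -10/3)

Barycentric coordinates of S with respect to PQR: (1/7, 1/7, 5/7).
On side RP the Q-coordinate is zero; dropping S's Q-weight 1/7 and renormalizing the remaining 5/7 : 1/7 gives weights 5/6, 1/6 on R, P.
T = (5/6)·(8, -4) + (1/6)·(0, 0) = (20/3, -10/3).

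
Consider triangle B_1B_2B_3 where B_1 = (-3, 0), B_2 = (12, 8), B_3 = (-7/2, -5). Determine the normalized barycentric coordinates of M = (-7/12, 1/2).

(2/3, 1/6, 1/6)

Signed area of the reference triangle: [B_1B_2B_3] = ½·((-3)·(8−(-5)) + 12·(-5−0) + (-7/2)·(0−8)) = ½·(-39 − 60 + 28) = -71/2.
[MB_2B_3] = ½·((-7/12)·(8−(-5)) + 12·(-5−(1/2)) + (-7/2)·(1/2−8)) = ½·(-91/12 − 66 + 105/4) = -71/3, so the B_1-coordinate is (-71/3)/(-71/2) = 2/3.
[B_1MB_3] = ½·((-3)·(1/2−(-5)) + (-7/12)·(-5−0) + (-7/2)·(0−(1/2))) = ½·(-33/2 + 35/12 + 7/4) = -71/12, so the B_2-coordinate is 1/6.
[B_1B_2M] = ½·((-3)·(8−(1/2)) + 12·(1/2−0) + (-7/12)·(0−8)) = ½·(-45/2 + 6 + 14/3) = -71/12, so the B_3-coordinate is 1/6.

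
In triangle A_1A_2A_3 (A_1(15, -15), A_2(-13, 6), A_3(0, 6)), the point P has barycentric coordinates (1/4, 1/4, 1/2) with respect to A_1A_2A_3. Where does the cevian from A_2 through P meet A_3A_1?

(5, -1)

Line A_2P meets A_3A_1 where the A_2-coordinate vanishes; zeroing P's A_2-weight and renormalizing leaves A_3, A_1-weights 1/2 : 1/4 → (2/3, 1/3).
So Q = (2/3)·A_3 + (1/3)·A_1 = (5, -1).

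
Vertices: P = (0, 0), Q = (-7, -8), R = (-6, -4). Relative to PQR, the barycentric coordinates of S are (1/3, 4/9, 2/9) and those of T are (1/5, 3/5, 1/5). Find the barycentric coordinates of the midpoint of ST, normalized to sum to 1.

Since both coordinate triples sum to 1, the midpoint's barycentrics are the componentwise average.
(1/3+1/5)/2 = 4/15; similarly 47/90 and 19/90.

(4/15, 47/90, 19/90)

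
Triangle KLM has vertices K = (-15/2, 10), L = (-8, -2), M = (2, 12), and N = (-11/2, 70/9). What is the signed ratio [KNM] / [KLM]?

[KLM] = ½·((-15/2)·(-2−12) + (-8)·(12−10) + 2·(10−(-2))) = ½·(105 − 16 + 24) = 113/2.
[KNM] = ½·((-15/2)·(70/9−12) + (-11/2)·(12−10) + 2·(10−(70/9))) = ½·(95/3 − 11 + 40/9) = 113/9, so the ratio is (113/9)/(113/2) = 2/9.

2/9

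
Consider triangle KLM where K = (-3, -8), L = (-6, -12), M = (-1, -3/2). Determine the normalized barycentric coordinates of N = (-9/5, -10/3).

(1/15, 2/15, 4/5)

Signed area of the reference triangle: [KLM] = ½·((-3)·(-12−(-3/2)) + (-6)·(-3/2−(-8)) + (-1)·(-8−(-12))) = ½·(63/2 − 39 − 4) = -23/4.
[NLM] = ½·((-9/5)·(-12−(-3/2)) + (-6)·(-3/2−(-10/3)) + (-1)·(-10/3−(-12))) = ½·(189/10 − 11 − 26/3) = -23/60, so the K-coordinate is (-23/60)/(-23/4) = 1/15.
[KNM] = ½·((-3)·(-10/3−(-3/2)) + (-9/5)·(-3/2−(-8)) + (-1)·(-8−(-10/3))) = ½·(11/2 − 117/10 + 14/3) = -23/30, so the L-coordinate is 2/15.
[KLN] = ½·((-3)·(-12−(-10/3)) + (-6)·(-10/3−(-8)) + (-9/5)·(-8−(-12))) = ½·(26 − 28 − 36/5) = -23/5, so the M-coordinate is 4/5.
Check: 1/15 + 2/15 + 4/5 = 1.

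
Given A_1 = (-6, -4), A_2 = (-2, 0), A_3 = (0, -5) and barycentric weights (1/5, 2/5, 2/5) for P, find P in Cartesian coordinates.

P = (1/5)·A_1 + (2/5)·A_2 + (2/5)·A_3.
x-coordinate: (1/5)·(-6) + (2/5)·(-2) + (2/5)·0 = -2.
y-coordinate: (1/5)·(-4) + (2/5)·0 + (2/5)·(-5) = -14/5.

(-2, -14/5)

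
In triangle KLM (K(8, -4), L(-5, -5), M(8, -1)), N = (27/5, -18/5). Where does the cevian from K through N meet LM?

Barycentric coordinates of N with respect to KLM: (3/5, 1/5, 1/5).
On side LM the K-coordinate is zero; dropping N's K-weight 3/5 and renormalizing the remaining 1/5 : 1/5 gives weights 1/2, 1/2 on L, M.
J = (1/2)·(-5, -5) + (1/2)·(8, -1) = (3/2, -3).

(3/2, -3)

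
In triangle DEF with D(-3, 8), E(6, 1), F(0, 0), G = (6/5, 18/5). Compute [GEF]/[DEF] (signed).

2/5

[DEF] = ½·((-3)·(1−0) + 6·(0−8) + 0·(8−1)) = ½·(-3 − 48 + 0) = -51/2.
[GEF] = ½·((6/5)·(1−0) + 6·(0−(18/5)) + 0·(18/5−1)) = ½·(6/5 − 108/5 + 0) = -51/5, so the ratio is (-51/5)/(-51/2) = 2/5.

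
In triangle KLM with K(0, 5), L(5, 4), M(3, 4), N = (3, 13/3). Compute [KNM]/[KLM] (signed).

[KLM] = ½·(0·(4−4) + 5·(4−5) + 3·(5−4)) = ½·(0 − 5 + 3) = -1.
[KNM] = ½·(0·(13/3−4) + 3·(4−5) + 3·(5−(13/3))) = ½·(0 − 3 + 2) = -1/2, so the ratio is (-1/2)/(-1) = 1/2.

1/2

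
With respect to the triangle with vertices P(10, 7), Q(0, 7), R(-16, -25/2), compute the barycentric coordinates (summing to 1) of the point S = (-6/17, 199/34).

Signed area of the reference triangle: [PQR] = ½·(10·(7−(-25/2)) + 0·(-25/2−7) + (-16)·(7−7)) = ½·(195 + 0 + 0) = 195/2.
[SQR] = ½·((-6/17)·(7−(-25/2)) + 0·(-25/2−(199/34)) + (-16)·(199/34−7)) = ½·(-117/17 + 0 + 312/17) = 195/34, so the P-coordinate is (195/34)/(195/2) = 1/17.
[PSR] = ½·(10·(199/34−(-25/2)) + (-6/17)·(-25/2−7) + (-16)·(7−(199/34))) = ½·(3120/17 + 117/17 − 312/17) = 2925/34, so the Q-coordinate is 15/17.
[PQS] = ½·(10·(7−(199/34)) + 0·(199/34−7) + (-6/17)·(7−7)) = ½·(195/17 + 0 + 0) = 195/34, so the R-coordinate is 1/17.

(1/17, 15/17, 1/17)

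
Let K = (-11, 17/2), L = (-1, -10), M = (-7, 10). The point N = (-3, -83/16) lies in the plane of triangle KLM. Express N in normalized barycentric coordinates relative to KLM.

Signed area of the reference triangle: [KLM] = ½·((-11)·(-10−10) + (-1)·(10−(17/2)) + (-7)·(17/2−(-10))) = ½·(220 − 3/2 − 259/2) = 89/2.
[NLM] = ½·((-3)·(-10−10) + (-1)·(10−(-83/16)) + (-7)·(-83/16−(-10))) = ½·(60 − 243/16 − 539/16) = 89/16, so the K-coordinate is (89/16)/(89/2) = 1/8.
[KNM] = ½·((-11)·(-83/16−10) + (-3)·(10−(17/2)) + (-7)·(17/2−(-83/16))) = ½·(2673/16 − 9/2 − 1533/16) = 267/8, so the L-coordinate is 3/4.
[KLN] = ½·((-11)·(-10−(-83/16)) + (-1)·(-83/16−(17/2)) + (-3)·(17/2−(-10))) = ½·(847/16 + 219/16 − 111/2) = 89/16, so the M-coordinate is 1/8.
Check: 1/8 + 3/4 + 1/8 = 1.

(1/8, 3/4, 1/8)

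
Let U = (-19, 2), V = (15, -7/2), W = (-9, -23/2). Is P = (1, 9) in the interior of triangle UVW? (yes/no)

no

Barycentric coordinates of P: (103/101, 85/101, -87/101).
The three coordinates are positive, positive, negative; a point is interior exactly when all three are positive.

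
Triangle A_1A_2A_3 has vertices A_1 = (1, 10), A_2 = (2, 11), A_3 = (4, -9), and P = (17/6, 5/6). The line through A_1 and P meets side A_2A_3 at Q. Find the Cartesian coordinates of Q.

(16/5, -1)

Barycentric coordinates of P with respect to A_1A_2A_3: (1/6, 1/3, 1/2).
On side A_2A_3 the A_1-coordinate is zero; dropping P's A_1-weight 1/6 and renormalizing the remaining 1/3 : 1/2 gives weights 2/5, 3/5 on A_2, A_3.
Q = (2/5)·(2, 11) + (3/5)·(4, -9) = (16/5, -1).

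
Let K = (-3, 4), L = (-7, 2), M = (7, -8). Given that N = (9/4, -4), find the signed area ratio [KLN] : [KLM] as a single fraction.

[KLM] = ½·((-3)·(2−(-8)) + (-7)·(-8−4) + 7·(4−2)) = ½·(-30 + 84 + 14) = 34.
[KLN] = ½·((-3)·(2−(-4)) + (-7)·(-4−4) + (9/4)·(4−2)) = ½·(-18 + 56 + 9/2) = 85/4, so the ratio is (85/4)/34 = 5/8.

5/8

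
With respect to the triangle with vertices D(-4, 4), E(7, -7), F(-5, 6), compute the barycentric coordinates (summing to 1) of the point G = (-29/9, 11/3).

Signed area of the reference triangle: [DEF] = ½·((-4)·(-7−6) + 7·(6−4) + (-5)·(4−(-7))) = ½·(52 + 14 − 55) = 11/2.
[GEF] = ½·((-29/9)·(-7−6) + 7·(6−(11/3)) + (-5)·(11/3−(-7))) = ½·(377/9 + 49/3 − 160/3) = 22/9, so the D-coordinate is (22/9)/(11/2) = 4/9.
[DGF] = ½·((-4)·(11/3−6) + (-29/9)·(6−4) + (-5)·(4−(11/3))) = ½·(28/3 − 58/9 − 5/3) = 11/18, so the E-coordinate is 1/9.
[DEG] = ½·((-4)·(-7−(11/3)) + 7·(11/3−4) + (-29/9)·(4−(-7))) = ½·(128/3 − 7/3 − 319/9) = 22/9, so the F-coordinate is 4/9.
Check: 4/9 + 1/9 + 4/9 = 1.

(4/9, 1/9, 4/9)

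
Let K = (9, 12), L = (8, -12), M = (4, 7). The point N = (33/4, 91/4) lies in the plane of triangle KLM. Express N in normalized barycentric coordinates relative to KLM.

(5/4, -1/2, 1/4)

Signed area of the reference triangle: [KLM] = ½·(9·(-12−7) + 8·(7−12) + 4·(12−(-12))) = ½·(-171 − 40 + 96) = -115/2.
[NLM] = ½·((33/4)·(-12−7) + 8·(7−(91/4)) + 4·(91/4−(-12))) = ½·(-627/4 − 126 + 139) = -575/8, so the K-coordinate is (-575/8)/(-115/2) = 5/4.
[KNM] = ½·(9·(91/4−7) + (33/4)·(7−12) + 4·(12−(91/4))) = ½·(567/4 − 165/4 − 43) = 115/4, so the L-coordinate is -1/2.
[KLN] = ½·(9·(-12−(91/4)) + 8·(91/4−12) + (33/4)·(12−(-12))) = ½·(-1251/4 + 86 + 198) = -115/8, so the M-coordinate is 1/4.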